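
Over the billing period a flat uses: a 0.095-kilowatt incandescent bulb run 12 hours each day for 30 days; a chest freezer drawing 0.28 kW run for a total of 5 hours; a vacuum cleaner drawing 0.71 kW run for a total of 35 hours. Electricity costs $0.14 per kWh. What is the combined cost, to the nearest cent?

$8.46

incandescent bulb: Runtime = 12 h/day × 30 days = 360 h
incandescent bulb: 0.095 kW × 360 h = 34.2 kWh
chest freezer: 0.28 kW × 5 h = 1.4 kWh
vacuum cleaner: 0.71 kW × 35 h = 24.85 kWh
Total energy = 60.45 kWh
Cost = 60.45 × $0.14 = $8.46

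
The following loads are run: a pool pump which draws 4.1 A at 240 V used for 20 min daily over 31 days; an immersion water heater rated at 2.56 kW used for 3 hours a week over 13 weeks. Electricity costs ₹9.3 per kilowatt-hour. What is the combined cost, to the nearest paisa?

pool pump: Power = 4.1 A × 240 V = 984 W = 0.984 kW
pool pump: Runtime = 20 min × 31 = 620 min = 10.333333… h
pool pump: 0.984 kW × 10.333333… h = 10.168 kWh
immersion water heater: Runtime = 3 h/week × 13 weeks = 39 h
immersion water heater: 2.56 kW × 39 h = 99.84 kWh
Total energy = 110.008 kWh
Cost = 110.008 × ₹9.3 = ₹1023.07

₹1023.07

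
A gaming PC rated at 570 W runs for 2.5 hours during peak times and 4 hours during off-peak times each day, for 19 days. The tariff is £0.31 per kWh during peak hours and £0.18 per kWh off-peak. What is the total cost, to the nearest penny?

£16.19

Peak energy = 0.57 kW × 2.5 h × 19 = 27.075 kWh
Off-peak energy = 0.57 kW × 4 h × 19 = 43.32 kWh
Cost = 27.075 × £0.31 + 43.32 × £0.18 = £8.39325 + £7.7976 = £16.19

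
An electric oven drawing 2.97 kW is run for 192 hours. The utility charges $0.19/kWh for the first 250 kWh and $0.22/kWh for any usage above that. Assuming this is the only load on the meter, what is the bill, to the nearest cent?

Energy = 2.97 kW × 192 h = 570.24 kWh
Tier 1 (0–250 kWh): 250 × $0.19 = $47.5
Above 250 kWh: 320.24 × $0.22 = $70.4528
Bill = $117.95

$117.95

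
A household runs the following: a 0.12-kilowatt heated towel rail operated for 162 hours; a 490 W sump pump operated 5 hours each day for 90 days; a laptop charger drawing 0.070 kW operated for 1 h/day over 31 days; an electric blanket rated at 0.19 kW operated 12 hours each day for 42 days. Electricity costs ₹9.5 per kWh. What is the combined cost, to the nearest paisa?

heated towel rail: 0.12 kW × 162 h = 19.44 kWh
sump pump: Runtime = 5 h/day × 90 days = 450 h
sump pump: 0.49 kW × 450 h = 220.5 kWh
laptop charger: Runtime = 1 h/day × 31 days = 31 h
laptop charger: 0.07 kW × 31 h = 2.17 kWh
electric blanket: Runtime = 12 h/day × 42 days = 504 h
electric blanket: 0.19 kW × 504 h = 95.76 kWh
Total energy = 337.87 kWh
Cost = 337.87 × ₹9.5 = ₹3209.77

₹3209.77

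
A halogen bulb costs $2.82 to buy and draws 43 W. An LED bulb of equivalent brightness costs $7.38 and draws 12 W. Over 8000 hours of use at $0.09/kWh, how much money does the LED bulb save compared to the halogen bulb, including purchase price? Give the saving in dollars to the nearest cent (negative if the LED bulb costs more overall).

halogen bulb: $2.82 + (43/1000) kW × 8000 h × $0.09 = $2.82 + $30.96 = $33.78
LED bulb: $7.38 + (12/1000) kW × 8000 h × $0.09 = $7.38 + $8.64 = $16.02
Saving = $33.78 − $16.02 = $17.76

$17.76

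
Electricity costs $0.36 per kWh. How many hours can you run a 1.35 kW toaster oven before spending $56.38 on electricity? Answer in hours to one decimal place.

Energy available = $56.38 ÷ $0.36/kWh = 156.6111 kWh
Hours = 156.6111 kWh ÷ 1.35 kW = 116.0 h

116.0 h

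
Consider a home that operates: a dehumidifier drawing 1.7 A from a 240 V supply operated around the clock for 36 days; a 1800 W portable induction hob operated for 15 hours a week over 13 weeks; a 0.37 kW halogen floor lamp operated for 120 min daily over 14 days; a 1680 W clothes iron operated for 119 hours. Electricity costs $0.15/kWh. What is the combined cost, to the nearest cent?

dehumidifier: Power = 1.7 A × 240 V = 408 W = 0.408 kW
dehumidifier: Runtime = 24 h × 36 = 864 h
dehumidifier: 0.408 kW × 864 h = 352.512 kWh
portable induction hob: Runtime = 15 h/week × 13 weeks = 195 h
portable induction hob: 1.8 kW × 195 h = 351 kWh
halogen floor lamp: Runtime = 120 min × 14 = 1680 min = 28 h
halogen floor lamp: 0.37 kW × 28 h = 10.36 kWh
clothes iron: 1.68 kW × 119 h = 199.92 kWh
Total energy = 913.792 kWh
Cost = 913.792 × $0.15 = $137.07

$137.07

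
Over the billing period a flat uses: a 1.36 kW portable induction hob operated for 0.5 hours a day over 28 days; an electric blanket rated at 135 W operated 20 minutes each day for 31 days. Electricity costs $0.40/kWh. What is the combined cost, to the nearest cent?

$8.17

portable induction hob: Runtime = 0.5 h/day × 28 days = 14 h
portable induction hob: 1.36 kW × 14 h = 19.04 kWh
electric blanket: Runtime = 20 min × 31 = 620 min = 10.333333… h
electric blanket: 0.135 kW × 10.333333… h = 1.395 kWh
Total energy = 20.435 kWh
Cost = 20.435 × $0.40 = $8.17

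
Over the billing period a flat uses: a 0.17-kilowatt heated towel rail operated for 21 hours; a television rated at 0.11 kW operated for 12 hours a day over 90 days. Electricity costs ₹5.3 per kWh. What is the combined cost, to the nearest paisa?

₹648.56

heated towel rail: 0.17 kW × 21 h = 3.57 kWh
television: Runtime = 12 h/day × 90 days = 1080 h
television: 0.11 kW × 1080 h = 118.8 kWh
Total energy = 122.37 kWh
Cost = 122.37 × ₹5.3 = ₹648.56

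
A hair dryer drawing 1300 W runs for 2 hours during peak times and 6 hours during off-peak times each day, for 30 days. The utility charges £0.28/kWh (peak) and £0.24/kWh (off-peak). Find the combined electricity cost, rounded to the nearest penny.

Peak energy = 1.3 kW × 2 h × 30 = 78 kWh
Off-peak energy = 1.3 kW × 6 h × 30 = 234 kWh
Cost = 78 × £0.28 + 234 × £0.24 = £21.84 + £56.16 = £78.00

£78.00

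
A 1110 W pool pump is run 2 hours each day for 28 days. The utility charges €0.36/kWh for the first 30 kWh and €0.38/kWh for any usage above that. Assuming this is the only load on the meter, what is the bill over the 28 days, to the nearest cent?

€23.02

Runtime = 2 h/day × 28 days = 56 h
Energy = 1.11 kW × 56 h = 62.16 kWh
Tier 1 (0–30 kWh): 30 × €0.36 = €10.8
Above 30 kWh: 32.16 × €0.38 = €12.2208
Bill = €23.02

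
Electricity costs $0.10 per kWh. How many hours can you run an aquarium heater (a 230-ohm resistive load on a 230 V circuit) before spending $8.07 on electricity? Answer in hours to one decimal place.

Power = V²/R = 230²/230 = 230 W = 0.23 kW
Energy available = $8.07 ÷ $0.10/kWh = 80.7 kWh
Hours = 80.7 kWh ÷ 0.23 kW = 350.9 h

350.9 h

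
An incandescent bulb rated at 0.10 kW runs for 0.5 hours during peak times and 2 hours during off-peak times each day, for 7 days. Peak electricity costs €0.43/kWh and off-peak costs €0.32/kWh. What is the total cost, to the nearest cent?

€0.60

Peak energy = 0.1 kW × 0.5 h × 7 = 0.35 kWh
Off-peak energy = 0.1 kW × 2 h × 7 = 1.4 kWh
Cost = 0.35 × €0.43 + 1.4 × €0.32 = €0.1505 + €0.448 = €0.60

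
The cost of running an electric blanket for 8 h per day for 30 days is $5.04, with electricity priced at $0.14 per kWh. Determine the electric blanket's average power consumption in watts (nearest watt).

150 W

Energy = $5.04 ÷ $0.14/kWh = 36 kWh
Runtime = 8 h/day × 30 days = 240 h
Power = 36 kWh ÷ 240 h = 0.15 kW = 150 W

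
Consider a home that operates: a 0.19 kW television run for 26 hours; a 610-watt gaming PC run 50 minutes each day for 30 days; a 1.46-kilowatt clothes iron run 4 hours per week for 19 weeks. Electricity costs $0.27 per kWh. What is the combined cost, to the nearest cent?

television: 0.19 kW × 26 h = 4.94 kWh
gaming PC: Runtime = 50 min × 30 = 1500 min = 25 h
gaming PC: 0.61 kW × 25 h = 15.25 kWh
clothes iron: Runtime = 4 h/week × 19 weeks = 76 h
clothes iron: 1.46 kW × 76 h = 110.96 kWh
Total energy = 131.15 kWh
Cost = 131.15 × $0.27 = $35.41

$35.41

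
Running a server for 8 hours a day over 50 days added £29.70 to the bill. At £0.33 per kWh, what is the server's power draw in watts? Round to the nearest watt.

225 W

Energy = £29.70 ÷ £0.33/kWh = 90 kWh
Runtime = 8 h/day × 50 days = 400 h
Power = 90 kWh ÷ 400 h = 0.225 kW = 225 W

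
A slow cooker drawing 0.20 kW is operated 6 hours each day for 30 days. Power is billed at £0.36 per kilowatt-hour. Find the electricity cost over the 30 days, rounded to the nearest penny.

£12.96

Runtime = 6 h/day × 30 days = 180 h
Energy = 0.2 kW × 180 h = 36 kWh
Cost = 36 kWh × £0.36/kWh = £12.96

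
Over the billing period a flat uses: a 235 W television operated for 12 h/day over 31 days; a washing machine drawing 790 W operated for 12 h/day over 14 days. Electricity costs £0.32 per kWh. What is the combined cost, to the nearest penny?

television: Runtime = 12 h/day × 31 days = 372 h
television: 0.235 kW × 372 h = 87.42 kWh
washing machine: Runtime = 12 h/day × 14 days = 168 h
washing machine: 0.79 kW × 168 h = 132.72 kWh
Total energy = 220.14 kWh
Cost = 220.14 × £0.32 = £70.44

£70.44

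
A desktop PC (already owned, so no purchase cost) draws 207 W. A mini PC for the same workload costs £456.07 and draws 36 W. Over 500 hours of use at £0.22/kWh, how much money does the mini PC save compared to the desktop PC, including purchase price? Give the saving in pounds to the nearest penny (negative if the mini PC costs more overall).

desktop PC: £0.00 + (207/1000) kW × 500 h × £0.22 = £0.00 + £22.77 = £22.77
mini PC: £456.07 + (36/1000) kW × 500 h × £0.22 = £456.07 + £3.96 = £460.03
Saving = £22.77 − £460.03 = −£437.26

-£437.26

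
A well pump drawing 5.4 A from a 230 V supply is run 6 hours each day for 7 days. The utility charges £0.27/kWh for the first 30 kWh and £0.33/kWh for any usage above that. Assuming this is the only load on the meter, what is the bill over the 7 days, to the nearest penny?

£15.41

Power = 5.4 A × 230 V = 1242 W = 1.242 kW
Runtime = 6 h/day × 7 days = 42 h
Energy = 1.242 kW × 42 h = 52.164 kWh
Tier 1 (0–30 kWh): 30 × £0.27 = £8.1
Above 30 kWh: 22.164 × £0.33 = £7.31412
Bill = £15.41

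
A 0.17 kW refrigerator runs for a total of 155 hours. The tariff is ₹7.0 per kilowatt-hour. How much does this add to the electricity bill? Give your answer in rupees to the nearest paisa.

Energy = 0.17 kW × 155 h = 26.35 kWh
Cost = 26.35 kWh × ₹7.0/kWh = ₹184.45

₹184.45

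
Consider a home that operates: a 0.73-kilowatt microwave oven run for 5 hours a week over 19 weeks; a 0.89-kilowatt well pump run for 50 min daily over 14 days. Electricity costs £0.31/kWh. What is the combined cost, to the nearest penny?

microwave oven: Runtime = 5 h/week × 19 weeks = 95 h
microwave oven: 0.73 kW × 95 h = 69.35 kWh
well pump: Runtime = 50 min × 14 = 700 min = 11.666666… h
well pump: 0.89 kW × 11.666666… h = 10.383333… kWh
Total energy = 79.733333… kWh
Cost = 79.733333… × £0.31 = £24.72

£24.72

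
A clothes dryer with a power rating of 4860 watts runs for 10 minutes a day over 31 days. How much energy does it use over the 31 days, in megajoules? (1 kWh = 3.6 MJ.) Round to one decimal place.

Runtime = 10 min × 31 = 310 min = 5.166666… h
Energy = 4.86 kW × 5.166666… h = 25.11 kWh
= 25.11 × 3.6 MJ = 90.4 MJ

90.4 MJ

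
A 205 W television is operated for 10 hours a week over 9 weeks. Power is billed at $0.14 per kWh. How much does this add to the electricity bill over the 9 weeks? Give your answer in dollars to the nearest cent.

Runtime = 10 h/week × 9 weeks = 90 h
Energy = 0.205 kW × 90 h = 18.45 kWh
Cost = 18.45 kWh × $0.14/kWh = $2.58

$2.58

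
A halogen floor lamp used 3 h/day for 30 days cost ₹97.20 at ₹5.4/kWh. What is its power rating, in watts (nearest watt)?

Energy = ₹97.20 ÷ ₹5.4/kWh = 18 kWh
Runtime = 3 h/day × 30 days = 90 h
Power = 18 kWh ÷ 90 h = 0.2 kW = 200 W

200 W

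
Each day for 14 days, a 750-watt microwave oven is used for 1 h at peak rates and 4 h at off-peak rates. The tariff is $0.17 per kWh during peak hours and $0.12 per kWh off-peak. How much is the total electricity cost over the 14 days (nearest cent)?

$6.83

Peak energy = 0.75 kW × 1 h × 14 = 10.5 kWh
Off-peak energy = 0.75 kW × 4 h × 14 = 42 kWh
Cost = 10.5 × $0.17 + 42 × $0.12 = $1.785 + $5.04 = $6.83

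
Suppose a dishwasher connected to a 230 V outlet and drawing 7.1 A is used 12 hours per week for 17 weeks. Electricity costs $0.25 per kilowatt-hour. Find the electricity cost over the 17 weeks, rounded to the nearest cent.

$83.28

Power = 7.1 A × 230 V = 1633 W = 1.633 kW
Runtime = 12 h/week × 17 weeks = 204 h
Energy = 1.633 kW × 204 h = 333.132 kWh
Cost = 333.132 kWh × $0.25/kWh = $83.28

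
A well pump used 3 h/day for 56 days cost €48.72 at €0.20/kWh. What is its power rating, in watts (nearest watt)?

1450 W

Energy = €48.72 ÷ €0.20/kWh = 243.6 kWh
Runtime = 3 h/day × 56 days = 168 h
Power = 243.6 kWh ÷ 168 h = 1.45 kW = 1450 W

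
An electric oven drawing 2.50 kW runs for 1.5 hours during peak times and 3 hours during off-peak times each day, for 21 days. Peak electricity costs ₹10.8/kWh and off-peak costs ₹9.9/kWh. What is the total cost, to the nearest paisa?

₹2409.75

Peak energy = 2.5 kW × 1.5 h × 21 = 78.75 kWh
Off-peak energy = 2.5 kW × 3 h × 21 = 157.5 kWh
Cost = 78.75 × ₹10.8 + 157.5 × ₹9.9 = ₹850.5 + ₹1559.25 = ₹2409.75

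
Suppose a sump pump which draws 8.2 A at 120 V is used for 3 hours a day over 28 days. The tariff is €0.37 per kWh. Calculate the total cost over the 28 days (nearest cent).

Power = 8.2 A × 120 V = 984 W = 0.984 kW
Runtime = 3 h/day × 28 days = 84 h
Energy = 0.984 kW × 84 h = 82.656 kWh
Cost = 82.656 kWh × €0.37/kWh = €30.58

€30.58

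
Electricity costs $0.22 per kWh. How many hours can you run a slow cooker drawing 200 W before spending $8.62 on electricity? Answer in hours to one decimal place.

Energy available = $8.62 ÷ $0.22/kWh = 39.1818 kWh
Hours = 39.1818 kWh ÷ 0.2 kW = 195.9 h

195.9 h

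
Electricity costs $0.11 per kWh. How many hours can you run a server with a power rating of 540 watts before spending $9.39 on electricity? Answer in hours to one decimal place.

158.1 h

Energy available = $9.39 ÷ $0.11/kWh = 85.3636 kWh
Hours = 85.3636 kWh ÷ 0.54 kW = 158.1 h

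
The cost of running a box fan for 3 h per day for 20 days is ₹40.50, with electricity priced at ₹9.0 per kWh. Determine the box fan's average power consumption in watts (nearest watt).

75 W

Energy = ₹40.50 ÷ ₹9.0/kWh = 4.5 kWh
Runtime = 3 h/day × 20 days = 60 h
Power = 4.5 kWh ÷ 60 h = 0.075 kW = 75 W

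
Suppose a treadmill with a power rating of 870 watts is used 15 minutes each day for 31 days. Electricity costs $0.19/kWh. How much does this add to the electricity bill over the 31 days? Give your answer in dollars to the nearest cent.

$1.28

Runtime = 15 min × 31 = 465 min = 7.75 h
Energy = 0.87 kW × 7.75 h = 6.7425 kWh
Cost = 6.7425 kWh × $0.19/kWh = $1.28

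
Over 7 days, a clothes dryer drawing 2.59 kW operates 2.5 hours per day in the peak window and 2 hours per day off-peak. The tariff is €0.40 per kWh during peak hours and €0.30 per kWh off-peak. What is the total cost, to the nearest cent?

€29.01

Peak energy = 2.59 kW × 2.5 h × 7 = 45.325 kWh
Off-peak energy = 2.59 kW × 2 h × 7 = 36.26 kWh
Cost = 45.325 × €0.40 + 36.26 × €0.30 = €18.13 + €10.878 = €29.01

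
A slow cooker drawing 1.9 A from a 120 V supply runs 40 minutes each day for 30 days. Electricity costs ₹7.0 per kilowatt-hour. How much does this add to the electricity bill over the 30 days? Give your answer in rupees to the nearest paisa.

Power = 1.9 A × 120 V = 228 W = 0.228 kW
Runtime = 40 min × 30 = 1200 min = 20 h
Energy = 0.228 kW × 20 h = 4.56 kWh
Cost = 4.56 kWh × ₹7.0/kWh = ₹31.92

₹31.92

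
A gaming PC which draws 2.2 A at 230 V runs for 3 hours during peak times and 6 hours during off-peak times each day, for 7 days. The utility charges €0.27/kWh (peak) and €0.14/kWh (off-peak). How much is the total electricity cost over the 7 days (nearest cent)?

Power = 2.2 A × 230 V = 506 W = 0.506 kW
Peak energy = 0.506 kW × 3 h × 7 = 10.626 kWh
Off-peak energy = 0.506 kW × 6 h × 7 = 21.252 kWh
Cost = 10.626 × €0.27 + 21.252 × €0.14 = €2.86902 + €2.97528 = €5.84

€5.84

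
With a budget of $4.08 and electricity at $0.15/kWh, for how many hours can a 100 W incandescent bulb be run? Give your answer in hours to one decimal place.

272.0 h

Energy available = $4.08 ÷ $0.15/kWh = 27.2 kWh
Hours = 27.2 kWh ÷ 0.1 kW = 272.0 h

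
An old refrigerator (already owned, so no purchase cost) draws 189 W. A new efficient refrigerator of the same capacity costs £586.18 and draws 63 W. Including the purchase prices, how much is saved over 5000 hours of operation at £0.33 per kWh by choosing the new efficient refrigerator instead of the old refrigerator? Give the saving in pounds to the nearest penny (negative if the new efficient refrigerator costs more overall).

-£378.28

old refrigerator: £0.00 + (189/1000) kW × 5000 h × £0.33 = £0.00 + £311.85 = £311.85
new efficient refrigerator: £586.18 + (63/1000) kW × 5000 h × £0.33 = £586.18 + £103.95 = £690.13
Saving = £311.85 − £690.13 = −£378.28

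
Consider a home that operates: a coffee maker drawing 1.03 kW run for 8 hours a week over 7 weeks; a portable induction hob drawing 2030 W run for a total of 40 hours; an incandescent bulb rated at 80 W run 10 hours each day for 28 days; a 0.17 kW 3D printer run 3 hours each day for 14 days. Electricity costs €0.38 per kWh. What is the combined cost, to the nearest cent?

coffee maker: Runtime = 8 h/week × 7 weeks = 56 h
coffee maker: 1.03 kW × 56 h = 57.68 kWh
portable induction hob: 2.03 kW × 40 h = 81.2 kWh
incandescent bulb: Runtime = 10 h/day × 28 days = 280 h
incandescent bulb: 0.08 kW × 280 h = 22.4 kWh
3D printer: Runtime = 3 h/day × 14 days = 42 h
3D printer: 0.17 kW × 42 h = 7.14 kWh
Total energy = 168.42 kWh
Cost = 168.42 × €0.38 = €64.00

€64.00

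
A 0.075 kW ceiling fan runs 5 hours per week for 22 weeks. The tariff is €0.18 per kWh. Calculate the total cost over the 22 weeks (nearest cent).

€1.49

Runtime = 5 h/week × 22 weeks = 110 h
Energy = 0.075 kW × 110 h = 8.25 kWh
Cost = 8.25 kWh × €0.18/kWh = €1.49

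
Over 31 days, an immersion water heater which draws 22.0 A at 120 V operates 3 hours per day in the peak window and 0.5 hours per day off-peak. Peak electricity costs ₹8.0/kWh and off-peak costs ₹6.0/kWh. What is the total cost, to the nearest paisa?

Power = 22.0 A × 120 V = 2640 W = 2.64 kW
Peak energy = 2.64 kW × 3 h × 31 = 245.52 kWh
Off-peak energy = 2.64 kW × 0.5 h × 31 = 40.92 kWh
Cost = 245.52 × ₹8.0 + 40.92 × ₹6.0 = ₹1964.16 + ₹245.52 = ₹2209.68

₹2209.68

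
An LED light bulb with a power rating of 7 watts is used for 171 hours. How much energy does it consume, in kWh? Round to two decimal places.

1.20 kWh

Energy = 0.007 kW × 171 h = 1.197 kWh ≈ 1.20 kWh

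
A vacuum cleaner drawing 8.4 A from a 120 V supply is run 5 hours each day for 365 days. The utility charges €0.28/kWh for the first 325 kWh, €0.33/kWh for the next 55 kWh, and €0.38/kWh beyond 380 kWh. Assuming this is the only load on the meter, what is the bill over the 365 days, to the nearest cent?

Power = 8.4 A × 120 V = 1008 W = 1.008 kW
Runtime = 5 h/day × 365 days = 1825 h
Energy = 1.008 kW × 1825 h = 1839.6 kWh
Tier 1 (0–325 kWh): 325 × €0.28 = €91
Tier 2 (325–380 kWh): 55 × €0.33 = €18.15
Above 380 kWh: 1459.6 × €0.38 = €554.648
Bill = €663.80

€663.80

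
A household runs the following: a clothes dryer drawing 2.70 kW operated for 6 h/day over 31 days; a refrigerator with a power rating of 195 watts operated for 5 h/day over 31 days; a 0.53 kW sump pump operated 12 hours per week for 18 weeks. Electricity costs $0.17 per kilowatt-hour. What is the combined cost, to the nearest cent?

$109.97

clothes dryer: Runtime = 6 h/day × 31 days = 186 h
clothes dryer: 2.7 kW × 186 h = 502.2 kWh
refrigerator: Runtime = 5 h/day × 31 days = 155 h
refrigerator: 0.195 kW × 155 h = 30.225 kWh
sump pump: Runtime = 12 h/week × 18 weeks = 216 h
sump pump: 0.53 kW × 216 h = 114.48 kWh
Total energy = 646.905 kWh
Cost = 646.905 × $0.17 = $109.97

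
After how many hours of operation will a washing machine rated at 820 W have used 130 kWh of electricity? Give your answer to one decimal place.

158.5 h

Hours = 130 kWh ÷ 0.82 kW = 158.5 h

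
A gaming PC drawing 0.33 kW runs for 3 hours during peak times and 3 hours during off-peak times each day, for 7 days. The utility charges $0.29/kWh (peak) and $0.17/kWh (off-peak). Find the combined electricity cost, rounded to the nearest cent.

Peak energy = 0.33 kW × 3 h × 7 = 6.93 kWh
Off-peak energy = 0.33 kW × 3 h × 7 = 6.93 kWh
Cost = 6.93 × $0.29 + 6.93 × $0.17 = $2.0097 + $1.1781 = $3.19

$3.19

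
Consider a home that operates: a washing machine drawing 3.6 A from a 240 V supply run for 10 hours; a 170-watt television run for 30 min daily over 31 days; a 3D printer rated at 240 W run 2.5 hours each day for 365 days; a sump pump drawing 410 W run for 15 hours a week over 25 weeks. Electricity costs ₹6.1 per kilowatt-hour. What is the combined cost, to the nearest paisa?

₹2342.55

washing machine: Power = 3.6 A × 240 V = 864 W = 0.864 kW
washing machine: 0.864 kW × 10 h = 8.64 kWh
television: Runtime = 30 min × 31 = 930 min = 15.5 h
television: 0.17 kW × 15.5 h = 2.635 kWh
3D printer: Runtime = 2.5 h/day × 365 days = 912.5 h
3D printer: 0.24 kW × 912.5 h = 219 kWh
sump pump: Runtime = 15 h/week × 25 weeks = 375 h
sump pump: 0.41 kW × 375 h = 153.75 kWh
Total energy = 384.025 kWh
Cost = 384.025 × ₹6.1 = ₹2342.55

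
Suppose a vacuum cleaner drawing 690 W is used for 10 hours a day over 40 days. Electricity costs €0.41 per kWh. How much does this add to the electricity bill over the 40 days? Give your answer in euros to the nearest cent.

€113.16

Runtime = 10 h/day × 40 days = 400 h
Energy = 0.69 kW × 400 h = 276 kWh
Cost = 276 kWh × €0.41/kWh = €113.16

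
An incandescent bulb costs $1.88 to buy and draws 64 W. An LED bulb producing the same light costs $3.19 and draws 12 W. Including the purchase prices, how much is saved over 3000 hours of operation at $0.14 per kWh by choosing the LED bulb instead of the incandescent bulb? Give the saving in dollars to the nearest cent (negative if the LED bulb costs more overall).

incandescent bulb: $1.88 + (64/1000) kW × 3000 h × $0.14 = $1.88 + $26.88 = $28.76
LED bulb: $3.19 + (12/1000) kW × 3000 h × $0.14 = $3.19 + $5.04 = $8.23
Saving = $28.76 − $8.23 = $20.53

$20.53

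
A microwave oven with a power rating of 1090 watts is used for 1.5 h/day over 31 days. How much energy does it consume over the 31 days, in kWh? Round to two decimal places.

Runtime = 1.5 h/day × 31 days = 46.5 h
Energy = 1.09 kW × 46.5 h = 50.685 kWh ≈ 50.69 kWh

50.69 kWh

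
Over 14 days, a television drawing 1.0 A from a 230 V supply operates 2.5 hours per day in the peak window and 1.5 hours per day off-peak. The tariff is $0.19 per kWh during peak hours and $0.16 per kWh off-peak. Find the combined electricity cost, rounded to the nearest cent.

$2.30

Power = 1.0 A × 230 V = 230 W = 0.23 kW
Peak energy = 0.23 kW × 2.5 h × 14 = 8.05 kWh
Off-peak energy = 0.23 kW × 1.5 h × 14 = 4.83 kWh
Cost = 8.05 × $0.19 + 4.83 × $0.16 = $1.5295 + $0.7728 = $2.30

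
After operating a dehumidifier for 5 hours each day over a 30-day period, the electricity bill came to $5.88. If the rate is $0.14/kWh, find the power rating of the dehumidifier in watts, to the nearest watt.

280 W

Energy = $5.88 ÷ $0.14/kWh = 42 kWh
Runtime = 5 h/day × 30 days = 150 h
Power = 42 kWh ÷ 150 h = 0.28 kW = 280 W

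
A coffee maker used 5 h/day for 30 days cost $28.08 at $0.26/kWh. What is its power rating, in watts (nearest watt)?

720 W

Energy = $28.08 ÷ $0.26/kWh = 108 kWh
Runtime = 5 h/day × 30 days = 150 h
Power = 108 kWh ÷ 150 h = 0.72 kW = 720 W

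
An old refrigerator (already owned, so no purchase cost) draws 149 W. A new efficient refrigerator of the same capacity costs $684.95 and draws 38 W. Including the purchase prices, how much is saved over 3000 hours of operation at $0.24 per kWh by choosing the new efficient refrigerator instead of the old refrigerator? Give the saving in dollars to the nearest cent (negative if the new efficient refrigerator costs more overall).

old refrigerator: $0.00 + (149/1000) kW × 3000 h × $0.24 = $0.00 + $107.28 = $107.28
new efficient refrigerator: $684.95 + (38/1000) kW × 3000 h × $0.24 = $684.95 + $27.36 = $712.31
Saving = $107.28 − $712.31 = −$605.03

-$605.03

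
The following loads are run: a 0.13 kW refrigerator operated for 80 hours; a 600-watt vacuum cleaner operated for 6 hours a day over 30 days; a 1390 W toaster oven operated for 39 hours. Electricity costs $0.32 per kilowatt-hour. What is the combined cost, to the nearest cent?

$55.24

refrigerator: 0.13 kW × 80 h = 10.4 kWh
vacuum cleaner: Runtime = 6 h/day × 30 days = 180 h
vacuum cleaner: 0.6 kW × 180 h = 108 kWh
toaster oven: 1.39 kW × 39 h = 54.21 kWh
Total energy = 172.61 kWh
Cost = 172.61 × $0.32 = $55.24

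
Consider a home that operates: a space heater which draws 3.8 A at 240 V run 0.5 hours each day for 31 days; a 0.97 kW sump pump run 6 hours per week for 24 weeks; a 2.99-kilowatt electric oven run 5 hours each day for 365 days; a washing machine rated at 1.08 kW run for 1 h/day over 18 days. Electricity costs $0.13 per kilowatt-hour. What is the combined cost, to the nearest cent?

space heater: Power = 3.8 A × 240 V = 912 W = 0.912 kW
space heater: Runtime = 0.5 h/day × 31 days = 15.5 h
space heater: 0.912 kW × 15.5 h = 14.136 kWh
sump pump: Runtime = 6 h/week × 24 weeks = 144 h
sump pump: 0.97 kW × 144 h = 139.68 kWh
electric oven: Runtime = 5 h/day × 365 days = 1825 h
electric oven: 2.99 kW × 1825 h = 5456.75 kWh
washing machine: Runtime = 1 h/day × 18 days = 18 h
washing machine: 1.08 kW × 18 h = 19.44 kWh
Total energy = 5630.006 kWh
Cost = 5630.006 × $0.13 = $731.90

$731.90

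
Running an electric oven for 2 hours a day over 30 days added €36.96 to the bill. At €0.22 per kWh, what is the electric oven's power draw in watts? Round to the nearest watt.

2800 W

Energy = €36.96 ÷ €0.22/kWh = 168 kWh
Runtime = 2 h/day × 30 days = 60 h
Power = 168 kWh ÷ 60 h = 2.8 kW = 2800 W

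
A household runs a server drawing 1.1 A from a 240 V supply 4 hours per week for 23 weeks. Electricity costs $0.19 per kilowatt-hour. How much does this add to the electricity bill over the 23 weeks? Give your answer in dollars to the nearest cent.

$4.61

Power = 1.1 A × 240 V = 264 W = 0.264 kW
Runtime = 4 h/week × 23 weeks = 92 h
Energy = 0.264 kW × 92 h = 24.288 kWh
Cost = 24.288 kWh × $0.19/kWh = $4.61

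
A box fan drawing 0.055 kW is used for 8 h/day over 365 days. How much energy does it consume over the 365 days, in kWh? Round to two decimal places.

Runtime = 8 h/day × 365 days = 2920 h
Energy = 0.055 kW × 2920 h = 160.6 kWh

160.60 kWh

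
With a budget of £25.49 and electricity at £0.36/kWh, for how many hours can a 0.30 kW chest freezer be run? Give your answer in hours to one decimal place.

Energy available = £25.49 ÷ £0.36/kWh = 70.8056 kWh
Hours = 70.8056 kWh ÷ 0.3 kW = 236.0 h

236.0 h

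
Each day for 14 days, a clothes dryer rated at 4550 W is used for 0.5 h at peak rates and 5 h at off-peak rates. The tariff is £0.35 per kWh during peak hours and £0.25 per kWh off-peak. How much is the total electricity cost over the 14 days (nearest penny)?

£90.77

Peak energy = 4.55 kW × 0.5 h × 14 = 31.85 kWh
Off-peak energy = 4.55 kW × 5 h × 14 = 318.5 kWh
Cost = 31.85 × £0.35 + 318.5 × £0.25 = £11.1475 + £79.625 = £90.77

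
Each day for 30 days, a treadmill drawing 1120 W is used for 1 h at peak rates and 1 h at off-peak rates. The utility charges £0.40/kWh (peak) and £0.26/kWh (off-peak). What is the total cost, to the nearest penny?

Peak energy = 1.12 kW × 1 h × 30 = 33.6 kWh
Off-peak energy = 1.12 kW × 1 h × 30 = 33.6 kWh
Cost = 33.6 × £0.40 + 33.6 × £0.26 = £13.44 + £8.736 = £22.18

£22.18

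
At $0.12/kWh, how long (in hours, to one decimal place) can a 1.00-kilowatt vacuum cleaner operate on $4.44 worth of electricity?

Energy available = $4.44 ÷ $0.12/kWh = 37 kWh
Hours = 37 kWh ÷ 1 kW = 37.0 h

37.0 h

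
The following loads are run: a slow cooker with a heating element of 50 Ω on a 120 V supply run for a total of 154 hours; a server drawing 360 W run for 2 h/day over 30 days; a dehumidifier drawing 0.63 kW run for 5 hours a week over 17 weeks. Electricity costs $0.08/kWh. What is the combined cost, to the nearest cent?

$9.56

slow cooker: Power = V²/R = 120²/50 = 288 W = 0.288 kW
slow cooker: 0.288 kW × 154 h = 44.352 kWh
server: Runtime = 2 h/day × 30 days = 60 h
server: 0.36 kW × 60 h = 21.6 kWh
dehumidifier: Runtime = 5 h/week × 17 weeks = 85 h
dehumidifier: 0.63 kW × 85 h = 53.55 kWh
Total energy = 119.502 kWh
Cost = 119.502 × $0.08 = $9.56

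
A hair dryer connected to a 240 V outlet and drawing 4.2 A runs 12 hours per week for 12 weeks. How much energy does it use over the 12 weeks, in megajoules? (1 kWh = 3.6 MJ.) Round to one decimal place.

Power = 4.2 A × 240 V = 1008 W = 1.008 kW
Runtime = 12 h/week × 12 weeks = 144 h
Energy = 1.008 kW × 144 h = 145.152 kWh
= 145.152 × 3.6 MJ = 522.5 MJ

522.5 MJ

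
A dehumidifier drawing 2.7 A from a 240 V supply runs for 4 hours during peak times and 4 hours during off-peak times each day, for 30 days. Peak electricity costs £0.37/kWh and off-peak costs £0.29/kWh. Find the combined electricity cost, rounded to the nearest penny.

Power = 2.7 A × 240 V = 648 W = 0.648 kW
Peak energy = 0.648 kW × 4 h × 30 = 77.76 kWh
Off-peak energy = 0.648 kW × 4 h × 30 = 77.76 kWh
Cost = 77.76 × £0.37 + 77.76 × £0.29 = £28.7712 + £22.5504 = £51.32

£51.32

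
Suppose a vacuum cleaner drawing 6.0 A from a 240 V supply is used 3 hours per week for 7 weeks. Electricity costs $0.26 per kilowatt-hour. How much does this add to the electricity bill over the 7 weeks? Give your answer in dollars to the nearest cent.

Power = 6.0 A × 240 V = 1440 W = 1.44 kW
Runtime = 3 h/week × 7 weeks = 21 h
Energy = 1.44 kW × 21 h = 30.24 kWh
Cost = 30.24 kWh × $0.26/kWh = $7.86

$7.86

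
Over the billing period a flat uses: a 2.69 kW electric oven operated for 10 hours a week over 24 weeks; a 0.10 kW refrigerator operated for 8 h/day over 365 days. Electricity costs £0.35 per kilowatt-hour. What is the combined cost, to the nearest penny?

electric oven: Runtime = 10 h/week × 24 weeks = 240 h
electric oven: 2.69 kW × 240 h = 645.6 kWh
refrigerator: Runtime = 8 h/day × 365 days = 2920 h
refrigerator: 0.1 kW × 2920 h = 292 kWh
Total energy = 937.6 kWh
Cost = 937.6 × £0.35 = £328.16

£328.16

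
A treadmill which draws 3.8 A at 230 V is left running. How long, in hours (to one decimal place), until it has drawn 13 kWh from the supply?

Power = 3.8 A × 230 V = 874 W = 0.874 kW
Hours = 13 kWh ÷ 0.874 kW = 14.9 h

14.9 h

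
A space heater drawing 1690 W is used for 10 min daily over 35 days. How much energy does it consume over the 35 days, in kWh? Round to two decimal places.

Runtime = 10 min × 35 = 350 min = 5.833333… h
Energy = 1.69 kW × 5.833333… h = 9.858333… kWh ≈ 9.86 kWh

9.86 kWh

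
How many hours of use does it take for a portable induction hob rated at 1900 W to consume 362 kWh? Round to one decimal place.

190.5 h

Hours = 362 kWh ÷ 1.9 kW = 190.5 h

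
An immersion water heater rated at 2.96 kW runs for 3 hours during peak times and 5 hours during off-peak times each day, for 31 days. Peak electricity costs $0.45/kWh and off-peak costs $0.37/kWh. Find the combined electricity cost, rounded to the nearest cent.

Peak energy = 2.96 kW × 3 h × 31 = 275.28 kWh
Off-peak energy = 2.96 kW × 5 h × 31 = 458.8 kWh
Cost = 275.28 × $0.45 + 458.8 × $0.37 = $123.876 + $169.756 = $293.63

$293.63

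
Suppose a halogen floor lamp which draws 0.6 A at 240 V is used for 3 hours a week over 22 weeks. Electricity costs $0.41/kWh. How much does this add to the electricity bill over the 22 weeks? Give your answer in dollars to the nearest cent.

$3.90

Power = 0.6 A × 240 V = 144 W = 0.144 kW
Runtime = 3 h/week × 22 weeks = 66 h
Energy = 0.144 kW × 66 h = 9.504 kWh
Cost = 9.504 kWh × $0.41/kWh = $3.90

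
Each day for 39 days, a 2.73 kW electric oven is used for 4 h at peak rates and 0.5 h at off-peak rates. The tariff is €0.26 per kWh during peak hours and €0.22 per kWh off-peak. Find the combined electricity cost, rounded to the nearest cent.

€122.44

Peak energy = 2.73 kW × 4 h × 39 = 425.88 kWh
Off-peak energy = 2.73 kW × 0.5 h × 39 = 53.235 kWh
Cost = 425.88 × €0.26 + 53.235 × €0.22 = €110.7288 + €11.7117 = €122.44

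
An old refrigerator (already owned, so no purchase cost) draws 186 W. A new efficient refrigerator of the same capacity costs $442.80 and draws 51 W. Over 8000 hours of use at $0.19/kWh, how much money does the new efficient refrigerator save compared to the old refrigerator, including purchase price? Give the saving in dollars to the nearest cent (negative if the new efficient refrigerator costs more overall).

old refrigerator: $0.00 + (186/1000) kW × 8000 h × $0.19 = $0.00 + $282.72 = $282.72
new efficient refrigerator: $442.80 + (51/1000) kW × 8000 h × $0.19 = $442.80 + $77.52 = $520.32
Saving = $282.72 − $520.32 = −$237.6

-$237.60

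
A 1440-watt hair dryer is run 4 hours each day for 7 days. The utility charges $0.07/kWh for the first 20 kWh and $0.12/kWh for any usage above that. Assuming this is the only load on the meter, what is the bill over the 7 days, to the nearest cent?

Runtime = 4 h/day × 7 days = 28 h
Energy = 1.44 kW × 28 h = 40.32 kWh
Tier 1 (0–20 kWh): 20 × $0.07 = $1.4
Above 20 kWh: 20.32 × $0.12 = $2.4384
Bill = $3.84

$3.84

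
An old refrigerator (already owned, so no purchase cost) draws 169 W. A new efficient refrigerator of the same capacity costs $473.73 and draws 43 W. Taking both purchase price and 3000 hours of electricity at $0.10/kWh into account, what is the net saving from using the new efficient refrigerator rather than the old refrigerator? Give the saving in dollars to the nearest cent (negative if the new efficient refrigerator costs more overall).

old refrigerator: $0.00 + (169/1000) kW × 3000 h × $0.10 = $0.00 + $50.7 = $50.7
new efficient refrigerator: $473.73 + (43/1000) kW × 3000 h × $0.10 = $473.73 + $12.9 = $486.63
Saving = $50.7 − $486.63 = −$435.93

-$435.93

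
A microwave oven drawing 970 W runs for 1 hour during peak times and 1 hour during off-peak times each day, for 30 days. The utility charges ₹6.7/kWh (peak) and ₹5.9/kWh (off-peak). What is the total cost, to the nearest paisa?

₹366.66

Peak energy = 0.97 kW × 1 h × 30 = 29.1 kWh
Off-peak energy = 0.97 kW × 1 h × 30 = 29.1 kWh
Cost = 29.1 × ₹6.7 + 29.1 × ₹5.9 = ₹194.97 + ₹171.69 = ₹366.66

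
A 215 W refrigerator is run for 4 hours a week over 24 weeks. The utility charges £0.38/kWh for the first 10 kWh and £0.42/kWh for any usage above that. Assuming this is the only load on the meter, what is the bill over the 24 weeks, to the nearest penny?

£8.27

Runtime = 4 h/week × 24 weeks = 96 h
Energy = 0.215 kW × 96 h = 20.64 kWh
Tier 1 (0–10 kWh): 10 × £0.38 = £3.8
Above 10 kWh: 10.64 × £0.42 = £4.4688
Bill = £8.27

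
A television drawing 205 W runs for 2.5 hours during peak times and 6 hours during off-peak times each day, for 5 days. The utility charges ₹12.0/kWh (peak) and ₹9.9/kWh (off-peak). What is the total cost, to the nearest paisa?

Peak energy = 0.205 kW × 2.5 h × 5 = 2.5625 kWh
Off-peak energy = 0.205 kW × 6 h × 5 = 6.15 kWh
Cost = 2.5625 × ₹12.0 + 6.15 × ₹9.9 = ₹30.75 + ₹60.885 = ₹91.64

₹91.64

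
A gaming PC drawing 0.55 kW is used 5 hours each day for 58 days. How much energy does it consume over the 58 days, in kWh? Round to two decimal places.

Runtime = 5 h/day × 58 days = 290 h
Energy = 0.55 kW × 290 h = 159.5 kWh

159.50 kWh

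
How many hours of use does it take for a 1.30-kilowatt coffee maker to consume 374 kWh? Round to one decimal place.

287.7 h

Hours = 374 kWh ÷ 1.3 kW = 287.7 h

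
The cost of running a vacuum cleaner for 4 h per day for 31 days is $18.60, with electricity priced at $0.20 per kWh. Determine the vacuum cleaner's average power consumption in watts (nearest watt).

Energy = $18.60 ÷ $0.20/kWh = 93 kWh
Runtime = 4 h/day × 31 days = 124 h
Power = 93 kWh ÷ 124 h = 0.75 kW = 750 W

750 W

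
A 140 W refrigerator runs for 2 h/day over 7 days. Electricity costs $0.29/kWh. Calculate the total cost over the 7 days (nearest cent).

Runtime = 2 h/day × 7 days = 14 h
Energy = 0.14 kW × 14 h = 1.96 kWh
Cost = 1.96 kWh × $0.29/kWh = $0.57

$0.57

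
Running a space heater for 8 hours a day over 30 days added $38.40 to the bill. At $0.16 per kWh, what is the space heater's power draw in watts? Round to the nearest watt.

Energy = $38.40 ÷ $0.16/kWh = 240 kWh
Runtime = 8 h/day × 30 days = 240 h
Power = 240 kWh ÷ 240 h = 1 kW = 1000 W

1000 W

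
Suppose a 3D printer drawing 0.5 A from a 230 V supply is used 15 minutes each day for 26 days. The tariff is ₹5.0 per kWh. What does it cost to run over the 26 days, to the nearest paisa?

₹3.74

Power = 0.5 A × 230 V = 115 W = 0.115 kW
Runtime = 15 min × 26 = 390 min = 6.5 h
Energy = 0.115 kW × 6.5 h = 0.7475 kWh
Cost = 0.7475 kWh × ₹5.0/kWh = ₹3.74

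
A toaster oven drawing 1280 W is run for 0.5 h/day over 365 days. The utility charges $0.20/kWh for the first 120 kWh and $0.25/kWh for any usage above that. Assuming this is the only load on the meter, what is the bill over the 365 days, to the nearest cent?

Runtime = 0.5 h/day × 365 days = 182.5 h
Energy = 1.28 kW × 182.5 h = 233.6 kWh
Tier 1 (0–120 kWh): 120 × $0.20 = $24
Above 120 kWh: 113.6 × $0.25 = $28.4
Bill = $52.40

$52.40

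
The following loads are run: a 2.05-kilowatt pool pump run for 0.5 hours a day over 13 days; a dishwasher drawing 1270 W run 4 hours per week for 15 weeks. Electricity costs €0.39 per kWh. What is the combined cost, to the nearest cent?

€34.91

pool pump: Runtime = 0.5 h/day × 13 days = 6.5 h
pool pump: 2.05 kW × 6.5 h = 13.325 kWh
dishwasher: Runtime = 4 h/week × 15 weeks = 60 h
dishwasher: 1.27 kW × 60 h = 76.2 kWh
Total energy = 89.525 kWh
Cost = 89.525 × €0.39 = €34.91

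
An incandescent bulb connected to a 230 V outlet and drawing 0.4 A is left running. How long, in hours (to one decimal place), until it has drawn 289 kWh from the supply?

3141.3 h

Power = 0.4 A × 230 V = 92 W = 0.092 kW
Hours = 289 kWh ÷ 0.092 kW = 3141.3 h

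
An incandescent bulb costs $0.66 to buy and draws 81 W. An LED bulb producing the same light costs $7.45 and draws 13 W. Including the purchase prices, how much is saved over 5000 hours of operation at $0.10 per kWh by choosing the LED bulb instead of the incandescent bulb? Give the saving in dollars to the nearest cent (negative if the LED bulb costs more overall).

$27.21

incandescent bulb: $0.66 + (81/1000) kW × 5000 h × $0.10 = $0.66 + $40.5 = $41.16
LED bulb: $7.45 + (13/1000) kW × 5000 h × $0.10 = $7.45 + $6.5 = $13.95
Saving = $41.16 − $13.95 = $27.21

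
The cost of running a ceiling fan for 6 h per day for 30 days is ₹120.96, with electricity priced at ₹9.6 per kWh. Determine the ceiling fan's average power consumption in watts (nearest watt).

Energy = ₹120.96 ÷ ₹9.6/kWh = 12.6 kWh
Runtime = 6 h/day × 30 days = 180 h
Power = 12.6 kWh ÷ 180 h = 0.07 kW = 70 W

70 W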